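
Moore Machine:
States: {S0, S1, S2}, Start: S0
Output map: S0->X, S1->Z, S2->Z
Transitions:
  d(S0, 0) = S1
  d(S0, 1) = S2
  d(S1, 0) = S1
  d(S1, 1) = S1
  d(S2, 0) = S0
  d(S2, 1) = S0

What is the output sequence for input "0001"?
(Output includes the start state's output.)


Start: S0 (output X)
  --0--> S1 (output Z)
  --0--> S1 (output Z)
  --0--> S1 (output Z)
  --1--> S1 (output Z)

"XZZZZ"


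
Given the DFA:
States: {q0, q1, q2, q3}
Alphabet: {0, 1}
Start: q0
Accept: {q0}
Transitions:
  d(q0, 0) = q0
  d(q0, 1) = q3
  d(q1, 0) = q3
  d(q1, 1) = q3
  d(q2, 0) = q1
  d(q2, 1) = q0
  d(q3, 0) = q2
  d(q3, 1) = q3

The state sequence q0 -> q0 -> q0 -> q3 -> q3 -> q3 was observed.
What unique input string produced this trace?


Trace back each transition to find the symbol:
  q0 --[0]--> q0
  q0 --[0]--> q0
  q0 --[1]--> q3
  q3 --[1]--> q3
  q3 --[1]--> q3

"00111"


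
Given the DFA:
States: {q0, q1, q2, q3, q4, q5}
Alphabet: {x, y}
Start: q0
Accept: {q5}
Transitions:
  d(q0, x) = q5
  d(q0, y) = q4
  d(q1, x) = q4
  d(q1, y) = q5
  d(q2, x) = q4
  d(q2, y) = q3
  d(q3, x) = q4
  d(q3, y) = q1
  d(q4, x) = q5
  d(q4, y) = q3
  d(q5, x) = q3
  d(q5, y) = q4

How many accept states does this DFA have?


Accept states listed: {q5}
Counting: q5(1)

1


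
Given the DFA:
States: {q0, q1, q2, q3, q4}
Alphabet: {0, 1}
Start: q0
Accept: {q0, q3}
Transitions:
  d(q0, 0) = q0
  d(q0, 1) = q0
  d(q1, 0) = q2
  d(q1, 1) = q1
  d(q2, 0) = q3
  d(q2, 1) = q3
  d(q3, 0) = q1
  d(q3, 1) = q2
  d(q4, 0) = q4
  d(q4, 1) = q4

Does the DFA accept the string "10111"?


Trace: q0 -> q0 -> q0 -> q0 -> q0 -> q0
Final state: q0
Accept states: {q0, q3}

Yes, accepted (final state q0 is an accept state)


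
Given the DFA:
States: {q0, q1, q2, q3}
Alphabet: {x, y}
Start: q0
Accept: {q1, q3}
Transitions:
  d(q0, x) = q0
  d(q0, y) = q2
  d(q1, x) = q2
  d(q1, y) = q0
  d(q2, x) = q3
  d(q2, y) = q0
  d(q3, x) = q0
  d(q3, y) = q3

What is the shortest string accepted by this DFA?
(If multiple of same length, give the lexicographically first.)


BFS by string length (lex-first path to each state shown):
  len 0: q0<-""
  len 1: q0<-"x", q2<-"y"
  len 2: q0<-"xx", q2<-"xy", q3<-"yx"
Found accept state at length 2.

"yx"


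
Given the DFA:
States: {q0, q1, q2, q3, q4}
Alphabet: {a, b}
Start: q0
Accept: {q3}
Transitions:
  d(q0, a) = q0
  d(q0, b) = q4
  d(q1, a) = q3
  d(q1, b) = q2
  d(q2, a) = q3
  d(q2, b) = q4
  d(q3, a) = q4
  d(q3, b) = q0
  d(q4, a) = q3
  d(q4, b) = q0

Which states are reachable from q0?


BFS from q0:
  layer 0: {q0}
  layer 1: {q4}
  layer 2: {q3}

{q0, q3, q4}


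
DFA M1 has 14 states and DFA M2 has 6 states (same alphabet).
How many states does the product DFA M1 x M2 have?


Product construction pairs every M1 state with every M2 state.
14 * 6 = 84

84


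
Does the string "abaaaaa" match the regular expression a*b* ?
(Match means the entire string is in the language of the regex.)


|string| = 7; first = 'a'; last = 'a'

No, "abaaaaa" does not match a*b*


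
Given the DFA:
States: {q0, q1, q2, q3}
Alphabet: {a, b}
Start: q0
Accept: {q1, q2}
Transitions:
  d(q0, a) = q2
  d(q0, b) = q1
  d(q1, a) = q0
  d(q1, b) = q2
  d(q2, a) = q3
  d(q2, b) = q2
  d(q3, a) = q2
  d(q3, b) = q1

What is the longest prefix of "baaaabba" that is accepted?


Run the DFA, marking each prefix where the state is accepting:
  "" -> q0 [reject]
  "b" -> q1 [accept]
  "ba" -> q0 [reject]
  "baa" -> q2 [accept]
  "baaa" -> q3 [reject]
  "baaaa" -> q2 [accept]
  "baaaab" -> q2 [accept]
  "baaaabb" -> q2 [accept]
  "baaaabba" -> q3 [reject]

"baaaabb"


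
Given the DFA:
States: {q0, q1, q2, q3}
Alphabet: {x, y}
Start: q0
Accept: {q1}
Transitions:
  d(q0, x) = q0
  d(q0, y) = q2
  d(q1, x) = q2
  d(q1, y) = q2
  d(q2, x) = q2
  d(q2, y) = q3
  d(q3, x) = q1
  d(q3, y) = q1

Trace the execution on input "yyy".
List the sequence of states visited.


Input: yyy
d(q0, y) = q2
d(q2, y) = q3
d(q3, y) = q1


q0 -> q2 -> q3 -> q1


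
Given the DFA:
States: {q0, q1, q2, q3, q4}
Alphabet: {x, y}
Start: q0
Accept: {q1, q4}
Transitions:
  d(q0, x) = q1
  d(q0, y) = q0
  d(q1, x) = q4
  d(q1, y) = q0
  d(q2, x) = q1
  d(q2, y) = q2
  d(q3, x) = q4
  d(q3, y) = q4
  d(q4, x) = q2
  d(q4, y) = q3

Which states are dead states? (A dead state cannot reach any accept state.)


Forward reachability from each state:
  q0 -> reaches accept state q1 (live)
  q1 -> reaches accept state q1 (live)
  q2 -> reaches accept state q1 (live)
  q3 -> reaches accept state q1 (live)
  q4 -> reaches accept state q1 (live)

None (all states can reach an accept state)


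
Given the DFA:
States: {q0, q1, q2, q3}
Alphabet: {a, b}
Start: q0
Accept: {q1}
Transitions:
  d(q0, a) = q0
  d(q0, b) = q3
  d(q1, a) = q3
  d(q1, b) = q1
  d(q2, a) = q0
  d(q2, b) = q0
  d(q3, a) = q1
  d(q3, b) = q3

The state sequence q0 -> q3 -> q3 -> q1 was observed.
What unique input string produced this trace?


Trace back each transition to find the symbol:
  q0 --[b]--> q3
  q3 --[b]--> q3
  q3 --[a]--> q1

"bba"


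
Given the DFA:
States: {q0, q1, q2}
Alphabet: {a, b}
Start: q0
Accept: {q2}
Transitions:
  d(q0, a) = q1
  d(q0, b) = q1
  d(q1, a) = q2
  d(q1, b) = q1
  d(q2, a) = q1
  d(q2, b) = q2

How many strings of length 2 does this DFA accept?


Enumerating all length-2 strings:
  "aa" -> q2 [accept]
  "ab" -> q1 [reject]
  "ba" -> q2 [accept]
  "bb" -> q1 [reject]

2 out of 4


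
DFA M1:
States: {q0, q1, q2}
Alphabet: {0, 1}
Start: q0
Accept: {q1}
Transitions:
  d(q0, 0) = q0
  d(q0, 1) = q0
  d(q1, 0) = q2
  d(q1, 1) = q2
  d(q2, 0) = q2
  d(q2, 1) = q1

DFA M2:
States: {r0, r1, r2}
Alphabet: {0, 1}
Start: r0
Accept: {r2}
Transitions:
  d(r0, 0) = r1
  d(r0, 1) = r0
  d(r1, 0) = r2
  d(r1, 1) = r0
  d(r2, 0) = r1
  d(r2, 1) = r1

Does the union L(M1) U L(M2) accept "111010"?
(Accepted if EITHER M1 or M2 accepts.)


M1: final=q0 accepted=False
M2: final=r1 accepted=False

No, union rejects (neither accepts)


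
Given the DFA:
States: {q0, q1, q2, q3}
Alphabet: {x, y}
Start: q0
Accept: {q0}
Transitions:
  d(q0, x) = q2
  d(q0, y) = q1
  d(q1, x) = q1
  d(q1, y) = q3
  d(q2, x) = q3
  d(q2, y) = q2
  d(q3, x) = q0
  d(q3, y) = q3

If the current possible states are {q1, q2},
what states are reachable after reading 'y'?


Apply transition on 'y' from each current state:
  d(q1, y) = q3
  d(q2, y) = q2

{q2, q3}


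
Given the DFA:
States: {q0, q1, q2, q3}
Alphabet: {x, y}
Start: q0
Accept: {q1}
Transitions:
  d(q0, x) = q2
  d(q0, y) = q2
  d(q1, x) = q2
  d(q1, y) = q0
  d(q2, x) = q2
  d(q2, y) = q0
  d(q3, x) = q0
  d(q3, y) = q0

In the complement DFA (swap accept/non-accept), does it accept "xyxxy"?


Trace: q0 -> q2 -> q0 -> q2 -> q2 -> q0
Final: q0
Original accept: {q1}
Complement: q0 is not in original accept

Yes, complement accepts (original rejects)


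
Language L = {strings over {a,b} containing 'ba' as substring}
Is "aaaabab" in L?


'ba' occurs at index 4

Yes, "aaaabab" is in L


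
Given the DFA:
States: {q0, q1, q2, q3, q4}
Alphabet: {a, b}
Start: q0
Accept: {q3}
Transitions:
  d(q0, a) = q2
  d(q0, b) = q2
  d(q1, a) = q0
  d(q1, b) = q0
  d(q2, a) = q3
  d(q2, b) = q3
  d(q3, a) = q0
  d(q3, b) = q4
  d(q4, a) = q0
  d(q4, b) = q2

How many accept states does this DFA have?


Accept states listed: {q3}
Counting: q3(1)

1


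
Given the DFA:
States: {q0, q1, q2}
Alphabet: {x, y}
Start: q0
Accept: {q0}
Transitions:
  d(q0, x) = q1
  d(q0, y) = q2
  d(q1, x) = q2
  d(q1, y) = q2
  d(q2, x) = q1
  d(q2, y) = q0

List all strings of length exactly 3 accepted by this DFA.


All strings of length 3: 8 total
Accepted: 2

"xxy", "xyy"


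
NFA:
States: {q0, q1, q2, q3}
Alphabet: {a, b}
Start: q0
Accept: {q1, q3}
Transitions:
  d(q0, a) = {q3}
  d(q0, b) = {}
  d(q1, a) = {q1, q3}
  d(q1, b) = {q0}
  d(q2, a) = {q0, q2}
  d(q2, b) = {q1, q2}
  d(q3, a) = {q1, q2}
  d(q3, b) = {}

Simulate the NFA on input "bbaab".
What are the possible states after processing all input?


Start: {q0}
  --b--> {}
  --b--> {}
  --a--> {}
  --a--> {}
  --b--> {}

{} (empty set, no valid transitions)


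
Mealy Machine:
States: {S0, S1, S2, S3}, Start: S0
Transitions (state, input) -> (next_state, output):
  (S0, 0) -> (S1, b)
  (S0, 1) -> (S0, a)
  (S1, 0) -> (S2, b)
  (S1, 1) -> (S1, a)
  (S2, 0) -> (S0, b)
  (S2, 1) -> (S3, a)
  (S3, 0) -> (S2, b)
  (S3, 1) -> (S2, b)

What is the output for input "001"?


Step-by-step:
  (S0, 0) -> (S1, b)
  (S1, 0) -> (S2, b)
  (S2, 1) -> (S3, a)

"bba"


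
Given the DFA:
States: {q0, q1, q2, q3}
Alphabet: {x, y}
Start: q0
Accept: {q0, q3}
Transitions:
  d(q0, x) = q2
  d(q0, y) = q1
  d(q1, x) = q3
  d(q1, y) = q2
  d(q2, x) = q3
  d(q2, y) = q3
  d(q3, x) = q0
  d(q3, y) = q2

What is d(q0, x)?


Looking up transition d(q0, x)

q2


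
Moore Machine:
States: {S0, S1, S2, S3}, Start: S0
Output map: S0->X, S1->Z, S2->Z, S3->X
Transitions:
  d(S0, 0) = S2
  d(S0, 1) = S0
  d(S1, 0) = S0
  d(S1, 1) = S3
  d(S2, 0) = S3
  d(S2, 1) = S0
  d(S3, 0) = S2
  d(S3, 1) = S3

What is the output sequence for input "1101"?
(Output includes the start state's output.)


Start: S0 (output X)
  --1--> S0 (output X)
  --1--> S0 (output X)
  --0--> S2 (output Z)
  --1--> S0 (output X)

"XXXZX"


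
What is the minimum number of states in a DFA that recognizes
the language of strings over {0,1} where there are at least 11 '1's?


States: count = 0, 1, ..., 10, and a final '>= 11' state.
Total: 11 + 1 = 12. Accept = '>= 11' state.

12


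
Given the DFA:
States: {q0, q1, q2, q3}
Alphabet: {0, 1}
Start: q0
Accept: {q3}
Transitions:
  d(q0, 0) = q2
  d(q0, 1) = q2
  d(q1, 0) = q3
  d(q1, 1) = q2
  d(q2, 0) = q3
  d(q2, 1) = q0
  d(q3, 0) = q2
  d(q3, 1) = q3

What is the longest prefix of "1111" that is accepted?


Run the DFA, marking each prefix where the state is accepting:
  "" -> q0 [reject]
  "1" -> q2 [reject]
  "11" -> q0 [reject]
  "111" -> q2 [reject]
  "1111" -> q0 [reject]

No prefix is accepted


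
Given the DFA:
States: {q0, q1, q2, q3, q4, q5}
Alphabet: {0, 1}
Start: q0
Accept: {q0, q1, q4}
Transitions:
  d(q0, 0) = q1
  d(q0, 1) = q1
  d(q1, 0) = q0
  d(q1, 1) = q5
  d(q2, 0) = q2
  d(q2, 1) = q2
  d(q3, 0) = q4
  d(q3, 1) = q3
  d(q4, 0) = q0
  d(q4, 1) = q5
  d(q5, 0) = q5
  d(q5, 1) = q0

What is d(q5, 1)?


Looking up transition d(q5, 1)

q0


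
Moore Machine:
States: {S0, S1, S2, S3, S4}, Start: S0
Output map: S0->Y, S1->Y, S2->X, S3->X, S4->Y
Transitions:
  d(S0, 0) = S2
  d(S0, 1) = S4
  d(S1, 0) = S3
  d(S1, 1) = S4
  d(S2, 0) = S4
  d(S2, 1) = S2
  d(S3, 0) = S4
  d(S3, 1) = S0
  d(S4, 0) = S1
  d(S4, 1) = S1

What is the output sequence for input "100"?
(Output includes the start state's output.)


Start: S0 (output Y)
  --1--> S4 (output Y)
  --0--> S1 (output Y)
  --0--> S3 (output X)

"YYYX"


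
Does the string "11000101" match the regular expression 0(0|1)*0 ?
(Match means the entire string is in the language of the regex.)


|string| = 8; first = '1'; last = '1'

No, "11000101" does not match 0(0|1)*0


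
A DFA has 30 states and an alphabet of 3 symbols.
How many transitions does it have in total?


Each state has exactly one transition per symbol.
30 * 3 = 90

90


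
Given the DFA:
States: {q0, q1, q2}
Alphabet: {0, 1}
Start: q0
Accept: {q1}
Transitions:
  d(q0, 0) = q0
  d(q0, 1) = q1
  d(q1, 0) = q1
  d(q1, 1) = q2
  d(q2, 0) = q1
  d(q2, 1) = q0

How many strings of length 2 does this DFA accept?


Enumerating all length-2 strings:
  "00" -> q0 [reject]
  "01" -> q1 [accept]
  "10" -> q1 [accept]
  "11" -> q2 [reject]

2 out of 4


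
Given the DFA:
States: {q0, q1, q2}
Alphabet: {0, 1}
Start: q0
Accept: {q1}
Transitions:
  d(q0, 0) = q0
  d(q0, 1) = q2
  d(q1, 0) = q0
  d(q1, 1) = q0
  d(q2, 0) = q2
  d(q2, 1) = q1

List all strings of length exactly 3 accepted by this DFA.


All strings of length 3: 8 total
Accepted: 2

"011", "101"


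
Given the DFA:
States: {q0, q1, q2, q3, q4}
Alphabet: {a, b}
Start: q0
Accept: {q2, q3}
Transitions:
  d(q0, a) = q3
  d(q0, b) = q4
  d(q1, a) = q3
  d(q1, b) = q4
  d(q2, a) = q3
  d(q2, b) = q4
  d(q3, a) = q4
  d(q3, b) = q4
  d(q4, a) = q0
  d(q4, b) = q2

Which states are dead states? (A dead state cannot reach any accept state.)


Forward reachability from each state:
  q0 -> reaches accept state q2 (live)
  q1 -> reaches accept state q2 (live)
  q2 -> reaches accept state q2 (live)
  q3 -> reaches accept state q2 (live)
  q4 -> reaches accept state q2 (live)

None (all states can reach an accept state)


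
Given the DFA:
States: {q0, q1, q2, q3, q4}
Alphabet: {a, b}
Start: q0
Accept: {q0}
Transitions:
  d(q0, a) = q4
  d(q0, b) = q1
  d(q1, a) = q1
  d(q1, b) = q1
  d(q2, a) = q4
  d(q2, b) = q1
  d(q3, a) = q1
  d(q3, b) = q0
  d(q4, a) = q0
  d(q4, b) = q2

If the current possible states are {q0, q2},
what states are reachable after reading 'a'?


Apply transition on 'a' from each current state:
  d(q0, a) = q4
  d(q2, a) = q4

{q4}


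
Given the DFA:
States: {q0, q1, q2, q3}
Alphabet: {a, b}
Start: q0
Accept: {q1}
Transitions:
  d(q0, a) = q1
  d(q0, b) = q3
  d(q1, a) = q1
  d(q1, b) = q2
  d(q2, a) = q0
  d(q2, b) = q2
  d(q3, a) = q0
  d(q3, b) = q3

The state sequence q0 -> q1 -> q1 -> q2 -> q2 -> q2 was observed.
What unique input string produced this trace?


Trace back each transition to find the symbol:
  q0 --[a]--> q1
  q1 --[a]--> q1
  q1 --[b]--> q2
  q2 --[b]--> q2
  q2 --[b]--> q2

"aabbb"


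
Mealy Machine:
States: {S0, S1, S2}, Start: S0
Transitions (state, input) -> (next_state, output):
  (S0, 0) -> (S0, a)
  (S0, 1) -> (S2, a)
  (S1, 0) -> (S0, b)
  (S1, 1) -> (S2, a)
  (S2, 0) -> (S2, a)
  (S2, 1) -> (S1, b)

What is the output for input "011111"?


Step-by-step:
  (S0, 0) -> (S0, a)
  (S0, 1) -> (S2, a)
  (S2, 1) -> (S1, b)
  (S1, 1) -> (S2, a)
  (S2, 1) -> (S1, b)
  (S1, 1) -> (S2, a)

"aababa"


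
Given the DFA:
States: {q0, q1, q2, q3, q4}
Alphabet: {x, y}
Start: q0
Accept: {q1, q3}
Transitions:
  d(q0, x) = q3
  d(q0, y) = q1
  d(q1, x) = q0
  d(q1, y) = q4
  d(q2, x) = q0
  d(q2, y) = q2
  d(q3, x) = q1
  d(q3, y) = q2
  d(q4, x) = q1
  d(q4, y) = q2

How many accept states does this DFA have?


Accept states listed: {q1, q3}
Counting: q1(1) q3(2)

2


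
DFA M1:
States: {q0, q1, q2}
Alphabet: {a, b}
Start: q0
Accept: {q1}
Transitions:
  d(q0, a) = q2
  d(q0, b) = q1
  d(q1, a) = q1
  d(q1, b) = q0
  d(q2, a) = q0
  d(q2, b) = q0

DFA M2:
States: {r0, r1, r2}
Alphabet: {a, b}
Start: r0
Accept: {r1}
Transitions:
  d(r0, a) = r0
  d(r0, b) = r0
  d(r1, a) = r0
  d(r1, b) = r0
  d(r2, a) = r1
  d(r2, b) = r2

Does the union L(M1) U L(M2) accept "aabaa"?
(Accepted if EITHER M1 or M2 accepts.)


M1: final=q1 accepted=True
M2: final=r0 accepted=False

Yes, union accepts


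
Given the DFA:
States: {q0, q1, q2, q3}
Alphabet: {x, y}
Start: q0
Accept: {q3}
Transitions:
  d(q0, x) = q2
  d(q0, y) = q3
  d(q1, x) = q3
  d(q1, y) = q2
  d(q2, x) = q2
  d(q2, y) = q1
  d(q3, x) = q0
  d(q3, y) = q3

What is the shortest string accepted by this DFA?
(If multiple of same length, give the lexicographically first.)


BFS by string length (lex-first path to each state shown):
  len 0: q0<-""
  len 1: q2<-"x", q3<-"y"
Found accept state at length 1.

"y"


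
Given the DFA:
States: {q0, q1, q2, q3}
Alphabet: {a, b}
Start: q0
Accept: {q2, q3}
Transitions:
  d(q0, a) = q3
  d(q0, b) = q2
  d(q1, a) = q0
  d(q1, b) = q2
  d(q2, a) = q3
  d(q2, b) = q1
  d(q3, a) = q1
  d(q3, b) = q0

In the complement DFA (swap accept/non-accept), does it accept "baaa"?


Trace: q0 -> q2 -> q3 -> q1 -> q0
Final: q0
Original accept: {q2, q3}
Complement: q0 is not in original accept

Yes, complement accepts (original rejects)


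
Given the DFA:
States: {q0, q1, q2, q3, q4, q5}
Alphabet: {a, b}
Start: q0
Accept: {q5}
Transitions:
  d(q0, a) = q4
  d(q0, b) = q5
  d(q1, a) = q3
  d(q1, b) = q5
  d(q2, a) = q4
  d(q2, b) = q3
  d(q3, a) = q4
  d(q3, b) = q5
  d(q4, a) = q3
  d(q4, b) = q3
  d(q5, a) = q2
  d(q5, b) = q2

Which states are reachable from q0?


BFS from q0:
  layer 0: {q0}
  layer 1: {q4, q5}
  layer 2: {q2, q3}

{q0, q2, q3, q4, q5}


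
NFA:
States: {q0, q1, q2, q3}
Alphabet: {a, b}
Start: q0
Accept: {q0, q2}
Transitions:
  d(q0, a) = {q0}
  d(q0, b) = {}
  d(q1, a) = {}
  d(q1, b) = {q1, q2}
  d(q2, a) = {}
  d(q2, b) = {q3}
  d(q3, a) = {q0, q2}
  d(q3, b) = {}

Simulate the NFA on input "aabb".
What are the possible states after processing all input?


Start: {q0}
  --a--> {q0}
  --a--> {q0}
  --b--> {}
  --b--> {}

{} (empty set, no valid transitions)


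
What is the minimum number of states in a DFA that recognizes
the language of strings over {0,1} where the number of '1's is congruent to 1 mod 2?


States track (count of '1') mod 2.
Need 2 states: one per remainder 0..1; accept = remainder 1.

2


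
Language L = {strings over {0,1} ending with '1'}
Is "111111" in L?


last symbol = '1'

Yes, "111111" is in L


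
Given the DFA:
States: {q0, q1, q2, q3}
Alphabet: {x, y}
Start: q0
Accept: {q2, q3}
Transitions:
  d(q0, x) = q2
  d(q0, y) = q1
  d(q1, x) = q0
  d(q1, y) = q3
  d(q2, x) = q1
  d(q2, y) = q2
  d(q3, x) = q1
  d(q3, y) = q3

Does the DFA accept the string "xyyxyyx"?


Trace: q0 -> q2 -> q2 -> q2 -> q1 -> q3 -> q3 -> q1
Final state: q1
Accept states: {q2, q3}

No, rejected (final state q1 is not an accept state)


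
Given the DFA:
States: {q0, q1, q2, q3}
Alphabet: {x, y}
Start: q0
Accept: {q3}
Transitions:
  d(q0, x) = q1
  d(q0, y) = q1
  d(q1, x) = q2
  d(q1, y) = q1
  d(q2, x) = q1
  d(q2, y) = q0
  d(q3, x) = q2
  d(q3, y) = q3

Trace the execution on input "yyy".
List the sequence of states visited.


Input: yyy
d(q0, y) = q1
d(q1, y) = q1
d(q1, y) = q1


q0 -> q1 -> q1 -> q1


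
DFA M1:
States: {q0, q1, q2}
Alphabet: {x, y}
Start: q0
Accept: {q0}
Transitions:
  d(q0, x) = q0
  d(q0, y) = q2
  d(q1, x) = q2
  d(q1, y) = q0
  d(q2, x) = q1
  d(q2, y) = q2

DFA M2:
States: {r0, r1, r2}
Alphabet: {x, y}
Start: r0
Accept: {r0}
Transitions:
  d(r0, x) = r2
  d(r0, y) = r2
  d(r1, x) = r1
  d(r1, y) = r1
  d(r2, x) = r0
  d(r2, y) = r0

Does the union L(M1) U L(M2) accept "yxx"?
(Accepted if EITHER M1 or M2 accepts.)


M1: final=q2 accepted=False
M2: final=r2 accepted=False

No, union rejects (neither accepts)


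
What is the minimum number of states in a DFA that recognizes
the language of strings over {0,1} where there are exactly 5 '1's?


States: count = 0, 1, ..., 5 (that's 6 states), plus a dead state for count > 5.
Total: 6 + 1 = 7. Accept = count-5 state.

7


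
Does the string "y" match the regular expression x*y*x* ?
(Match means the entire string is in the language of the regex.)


|string| = 1; first = 'y'; last = 'y'

Yes, "y" matches x*y*x*


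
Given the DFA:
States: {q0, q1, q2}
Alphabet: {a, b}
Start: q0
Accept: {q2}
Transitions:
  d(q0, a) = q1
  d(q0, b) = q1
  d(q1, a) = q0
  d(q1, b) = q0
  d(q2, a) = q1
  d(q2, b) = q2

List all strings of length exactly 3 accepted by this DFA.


All strings of length 3: 8 total
Accepted: 0

None


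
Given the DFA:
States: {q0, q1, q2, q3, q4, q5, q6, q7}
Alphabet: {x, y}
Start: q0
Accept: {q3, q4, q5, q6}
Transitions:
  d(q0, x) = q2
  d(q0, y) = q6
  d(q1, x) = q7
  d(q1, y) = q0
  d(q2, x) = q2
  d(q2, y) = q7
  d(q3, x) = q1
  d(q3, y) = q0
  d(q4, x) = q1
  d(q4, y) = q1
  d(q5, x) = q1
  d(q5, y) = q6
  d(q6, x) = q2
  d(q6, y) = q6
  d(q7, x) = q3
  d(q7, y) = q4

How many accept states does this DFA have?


Accept states listed: {q3, q4, q5, q6}
Counting: q3(1) q4(2) q5(3) q6(4)

4


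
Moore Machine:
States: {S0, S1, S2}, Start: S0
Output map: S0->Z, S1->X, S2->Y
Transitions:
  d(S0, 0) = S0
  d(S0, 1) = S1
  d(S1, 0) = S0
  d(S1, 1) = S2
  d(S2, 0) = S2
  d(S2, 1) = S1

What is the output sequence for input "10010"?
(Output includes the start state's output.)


Start: S0 (output Z)
  --1--> S1 (output X)
  --0--> S0 (output Z)
  --0--> S0 (output Z)
  --1--> S1 (output X)
  --0--> S0 (output Z)

"ZXZZXZ"


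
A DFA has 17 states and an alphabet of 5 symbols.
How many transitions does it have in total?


Each state has exactly one transition per symbol.
17 * 5 = 85

85


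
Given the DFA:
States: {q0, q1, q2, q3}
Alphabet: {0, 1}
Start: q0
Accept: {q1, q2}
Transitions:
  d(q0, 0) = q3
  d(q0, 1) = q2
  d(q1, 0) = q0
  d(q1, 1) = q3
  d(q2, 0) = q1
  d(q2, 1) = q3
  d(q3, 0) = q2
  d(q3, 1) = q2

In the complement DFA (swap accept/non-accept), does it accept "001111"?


Trace: q0 -> q3 -> q2 -> q3 -> q2 -> q3 -> q2
Final: q2
Original accept: {q1, q2}
Complement: q2 is in original accept

No, complement rejects (original accepts)


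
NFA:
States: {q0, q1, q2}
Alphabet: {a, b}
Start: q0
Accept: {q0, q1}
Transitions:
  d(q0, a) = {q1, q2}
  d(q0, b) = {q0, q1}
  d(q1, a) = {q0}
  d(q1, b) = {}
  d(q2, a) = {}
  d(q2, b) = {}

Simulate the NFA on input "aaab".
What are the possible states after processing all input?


Start: {q0}
  --a--> {q1, q2}
  --a--> {q0}
  --a--> {q1, q2}
  --b--> {}

{} (empty set, no valid transitions)


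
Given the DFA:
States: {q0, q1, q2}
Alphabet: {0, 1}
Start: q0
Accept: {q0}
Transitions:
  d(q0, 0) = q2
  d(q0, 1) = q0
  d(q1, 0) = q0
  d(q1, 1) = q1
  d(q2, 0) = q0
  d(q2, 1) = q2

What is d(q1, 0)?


Looking up transition d(q1, 0)

q0


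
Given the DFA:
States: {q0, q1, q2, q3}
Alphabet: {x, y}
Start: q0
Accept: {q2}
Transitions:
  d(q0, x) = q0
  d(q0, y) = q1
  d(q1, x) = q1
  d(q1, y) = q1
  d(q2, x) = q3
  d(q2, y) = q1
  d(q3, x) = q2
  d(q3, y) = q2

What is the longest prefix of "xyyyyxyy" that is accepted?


Run the DFA, marking each prefix where the state is accepting:
  "" -> q0 [reject]
  "x" -> q0 [reject]
  "xy" -> q1 [reject]
  "xyy" -> q1 [reject]
  "xyyy" -> q1 [reject]
  "xyyyy" -> q1 [reject]
  "xyyyyx" -> q1 [reject]
  "xyyyyxy" -> q1 [reject]
  "xyyyyxyy" -> q1 [reject]

No prefix is accepted


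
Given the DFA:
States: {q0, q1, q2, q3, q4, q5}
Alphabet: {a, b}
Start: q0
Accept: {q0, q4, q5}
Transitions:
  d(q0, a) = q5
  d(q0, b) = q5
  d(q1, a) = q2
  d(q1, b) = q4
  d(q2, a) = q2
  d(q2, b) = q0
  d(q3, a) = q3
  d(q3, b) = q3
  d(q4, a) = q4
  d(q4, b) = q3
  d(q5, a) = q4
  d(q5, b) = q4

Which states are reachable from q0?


BFS from q0:
  layer 0: {q0}
  layer 1: {q5}
  layer 2: {q4}
  layer 3: {q3}

{q0, q3, q4, q5}


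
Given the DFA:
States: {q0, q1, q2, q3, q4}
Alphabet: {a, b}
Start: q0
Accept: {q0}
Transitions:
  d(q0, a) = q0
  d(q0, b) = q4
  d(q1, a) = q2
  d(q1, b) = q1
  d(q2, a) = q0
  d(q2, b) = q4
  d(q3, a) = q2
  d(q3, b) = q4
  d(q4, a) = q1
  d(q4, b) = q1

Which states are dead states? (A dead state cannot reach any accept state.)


Forward reachability from each state:
  q0 -> reaches accept state q0 (live)
  q1 -> reaches accept state q0 (live)
  q2 -> reaches accept state q0 (live)
  q3 -> reaches accept state q0 (live)
  q4 -> reaches accept state q0 (live)

None (all states can reach an accept state)


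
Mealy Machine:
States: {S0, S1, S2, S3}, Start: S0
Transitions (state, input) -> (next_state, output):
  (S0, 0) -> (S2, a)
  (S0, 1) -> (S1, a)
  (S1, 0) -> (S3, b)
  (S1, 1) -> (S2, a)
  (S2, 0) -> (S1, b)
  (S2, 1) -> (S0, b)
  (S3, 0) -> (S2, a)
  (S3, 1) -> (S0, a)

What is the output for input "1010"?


Step-by-step:
  (S0, 1) -> (S1, a)
  (S1, 0) -> (S3, b)
  (S3, 1) -> (S0, a)
  (S0, 0) -> (S2, a)

"abaa"


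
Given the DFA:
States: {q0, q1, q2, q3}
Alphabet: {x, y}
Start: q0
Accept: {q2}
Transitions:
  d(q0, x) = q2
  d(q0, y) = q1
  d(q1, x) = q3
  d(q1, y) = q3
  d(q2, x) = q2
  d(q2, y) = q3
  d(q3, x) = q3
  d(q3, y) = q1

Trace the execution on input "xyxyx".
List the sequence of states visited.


Input: xyxyx
d(q0, x) = q2
d(q2, y) = q3
d(q3, x) = q3
d(q3, y) = q1
d(q1, x) = q3


q0 -> q2 -> q3 -> q3 -> q1 -> q3


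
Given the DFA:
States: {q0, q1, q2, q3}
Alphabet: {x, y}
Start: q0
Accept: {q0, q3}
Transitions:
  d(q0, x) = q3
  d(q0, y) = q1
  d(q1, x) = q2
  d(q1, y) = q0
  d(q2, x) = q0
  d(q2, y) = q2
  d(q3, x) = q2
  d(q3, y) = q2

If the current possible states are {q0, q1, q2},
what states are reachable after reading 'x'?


Apply transition on 'x' from each current state:
  d(q0, x) = q3
  d(q1, x) = q2
  d(q2, x) = q0

{q0, q2, q3}


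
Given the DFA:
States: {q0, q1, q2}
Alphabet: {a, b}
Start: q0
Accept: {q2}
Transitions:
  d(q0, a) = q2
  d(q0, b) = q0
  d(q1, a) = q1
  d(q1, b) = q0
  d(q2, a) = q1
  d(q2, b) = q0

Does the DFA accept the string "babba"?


Trace: q0 -> q0 -> q2 -> q0 -> q0 -> q2
Final state: q2
Accept states: {q2}

Yes, accepted (final state q2 is an accept state)


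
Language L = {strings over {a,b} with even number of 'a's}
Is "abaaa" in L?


count('a') = 4; 4 mod 2 = 0

Yes, "abaaa" is in L


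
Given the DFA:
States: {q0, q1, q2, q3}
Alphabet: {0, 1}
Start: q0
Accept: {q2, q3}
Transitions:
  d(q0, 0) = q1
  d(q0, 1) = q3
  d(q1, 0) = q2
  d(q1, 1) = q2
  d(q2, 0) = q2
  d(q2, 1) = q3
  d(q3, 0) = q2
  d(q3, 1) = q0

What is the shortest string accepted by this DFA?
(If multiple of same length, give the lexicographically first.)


BFS by string length (lex-first path to each state shown):
  len 0: q0<-""
  len 1: q1<-"0", q3<-"1"
Found accept state at length 1.

"1"


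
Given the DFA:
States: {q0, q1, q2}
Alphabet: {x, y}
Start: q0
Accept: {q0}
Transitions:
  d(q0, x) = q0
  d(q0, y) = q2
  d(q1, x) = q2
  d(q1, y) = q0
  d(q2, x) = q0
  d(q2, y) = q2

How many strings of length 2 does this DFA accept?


Enumerating all length-2 strings:
  "xx" -> q0 [accept]
  "xy" -> q2 [reject]
  "yx" -> q0 [accept]
  "yy" -> q2 [reject]

2 out of 4


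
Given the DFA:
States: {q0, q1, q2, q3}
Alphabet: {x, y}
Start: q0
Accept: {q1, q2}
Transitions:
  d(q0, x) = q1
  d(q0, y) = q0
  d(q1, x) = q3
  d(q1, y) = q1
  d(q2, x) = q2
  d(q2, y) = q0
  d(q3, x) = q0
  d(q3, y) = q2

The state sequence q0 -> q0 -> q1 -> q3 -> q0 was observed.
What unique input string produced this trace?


Trace back each transition to find the symbol:
  q0 --[y]--> q0
  q0 --[x]--> q1
  q1 --[x]--> q3
  q3 --[x]--> q0

"yxxx"


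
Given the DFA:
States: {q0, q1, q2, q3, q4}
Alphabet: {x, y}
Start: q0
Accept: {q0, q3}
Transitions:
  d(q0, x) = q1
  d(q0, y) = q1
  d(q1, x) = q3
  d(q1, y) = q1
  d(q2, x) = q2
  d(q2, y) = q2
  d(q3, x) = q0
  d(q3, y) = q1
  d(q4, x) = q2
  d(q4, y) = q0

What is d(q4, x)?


Looking up transition d(q4, x)

q2


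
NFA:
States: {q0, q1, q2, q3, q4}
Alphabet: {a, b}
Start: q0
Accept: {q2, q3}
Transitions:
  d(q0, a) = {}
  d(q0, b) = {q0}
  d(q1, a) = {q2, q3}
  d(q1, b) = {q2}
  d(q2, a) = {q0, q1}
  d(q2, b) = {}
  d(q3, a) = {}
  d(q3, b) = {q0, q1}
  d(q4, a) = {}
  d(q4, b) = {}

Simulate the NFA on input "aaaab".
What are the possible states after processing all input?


Start: {q0}
  --a--> {}
  --a--> {}
  --a--> {}
  --a--> {}
  --b--> {}

{} (empty set, no valid transitions)


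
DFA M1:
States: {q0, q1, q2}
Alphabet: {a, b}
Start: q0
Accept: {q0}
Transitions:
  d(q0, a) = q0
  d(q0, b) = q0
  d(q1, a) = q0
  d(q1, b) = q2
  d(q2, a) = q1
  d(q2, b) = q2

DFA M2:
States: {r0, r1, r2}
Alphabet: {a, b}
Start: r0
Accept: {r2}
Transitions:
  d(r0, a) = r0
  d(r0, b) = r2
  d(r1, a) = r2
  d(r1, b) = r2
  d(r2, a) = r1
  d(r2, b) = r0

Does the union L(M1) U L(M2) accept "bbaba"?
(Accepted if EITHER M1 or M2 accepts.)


M1: final=q0 accepted=True
M2: final=r1 accepted=False

Yes, union accepts


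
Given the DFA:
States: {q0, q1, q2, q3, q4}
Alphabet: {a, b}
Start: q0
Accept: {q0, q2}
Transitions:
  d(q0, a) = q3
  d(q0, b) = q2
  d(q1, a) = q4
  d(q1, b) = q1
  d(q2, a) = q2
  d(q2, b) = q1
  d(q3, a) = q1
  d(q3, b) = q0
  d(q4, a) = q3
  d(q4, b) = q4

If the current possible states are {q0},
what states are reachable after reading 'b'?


Apply transition on 'b' from each current state:
  d(q0, b) = q2

{q2}


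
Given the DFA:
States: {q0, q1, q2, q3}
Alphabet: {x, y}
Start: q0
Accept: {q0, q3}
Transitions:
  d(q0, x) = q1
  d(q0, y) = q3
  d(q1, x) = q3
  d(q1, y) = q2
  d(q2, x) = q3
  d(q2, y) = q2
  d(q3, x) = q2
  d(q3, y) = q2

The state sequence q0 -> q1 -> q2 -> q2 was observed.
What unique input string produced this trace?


Trace back each transition to find the symbol:
  q0 --[x]--> q1
  q1 --[y]--> q2
  q2 --[y]--> q2

"xyy"


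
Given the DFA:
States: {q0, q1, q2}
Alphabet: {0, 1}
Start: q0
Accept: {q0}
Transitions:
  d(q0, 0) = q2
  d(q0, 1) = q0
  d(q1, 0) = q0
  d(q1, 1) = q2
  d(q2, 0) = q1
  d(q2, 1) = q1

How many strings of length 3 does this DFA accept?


Enumerating all length-3 strings:
  "000" -> q0 [accept]
  "001" -> q2 [reject]
  "010" -> q0 [accept]
  "011" -> q2 [reject]
  "100" -> q1 [reject]
  "101" -> q1 [reject]
  "110" -> q2 [reject]
  "111" -> q0 [accept]

3 out of 8


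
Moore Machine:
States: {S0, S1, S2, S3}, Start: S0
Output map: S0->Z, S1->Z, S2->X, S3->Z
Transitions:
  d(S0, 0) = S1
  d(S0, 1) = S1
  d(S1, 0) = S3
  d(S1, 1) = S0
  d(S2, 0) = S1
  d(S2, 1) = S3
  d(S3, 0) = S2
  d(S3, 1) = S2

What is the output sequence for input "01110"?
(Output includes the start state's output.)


Start: S0 (output Z)
  --0--> S1 (output Z)
  --1--> S0 (output Z)
  --1--> S1 (output Z)
  --1--> S0 (output Z)
  --0--> S1 (output Z)

"ZZZZZZ"


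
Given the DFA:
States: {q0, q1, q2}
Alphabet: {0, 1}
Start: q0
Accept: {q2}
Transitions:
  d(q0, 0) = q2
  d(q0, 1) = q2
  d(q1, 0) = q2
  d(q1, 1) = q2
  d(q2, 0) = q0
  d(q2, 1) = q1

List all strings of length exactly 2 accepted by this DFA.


All strings of length 2: 4 total
Accepted: 0

None


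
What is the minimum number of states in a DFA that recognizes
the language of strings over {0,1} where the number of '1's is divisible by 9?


States track (count of '1') mod 9.
Need 9 states: one per remainder 0..8; accept = remainder 0.

9


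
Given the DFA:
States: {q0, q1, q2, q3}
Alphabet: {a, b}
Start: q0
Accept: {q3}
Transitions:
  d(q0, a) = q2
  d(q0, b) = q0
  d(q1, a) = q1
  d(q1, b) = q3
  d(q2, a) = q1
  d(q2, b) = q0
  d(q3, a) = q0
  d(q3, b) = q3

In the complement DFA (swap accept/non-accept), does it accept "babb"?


Trace: q0 -> q0 -> q2 -> q0 -> q0
Final: q0
Original accept: {q3}
Complement: q0 is not in original accept

Yes, complement accepts (original rejects)


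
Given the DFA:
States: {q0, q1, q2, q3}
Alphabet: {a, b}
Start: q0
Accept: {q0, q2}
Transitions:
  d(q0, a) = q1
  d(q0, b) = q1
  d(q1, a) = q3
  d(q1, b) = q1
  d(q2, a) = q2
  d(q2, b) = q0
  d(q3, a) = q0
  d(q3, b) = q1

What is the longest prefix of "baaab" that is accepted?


Run the DFA, marking each prefix where the state is accepting:
  "" -> q0 [accept]
  "b" -> q1 [reject]
  "ba" -> q3 [reject]
  "baa" -> q0 [accept]
  "baaa" -> q1 [reject]
  "baaab" -> q1 [reject]

"baa"


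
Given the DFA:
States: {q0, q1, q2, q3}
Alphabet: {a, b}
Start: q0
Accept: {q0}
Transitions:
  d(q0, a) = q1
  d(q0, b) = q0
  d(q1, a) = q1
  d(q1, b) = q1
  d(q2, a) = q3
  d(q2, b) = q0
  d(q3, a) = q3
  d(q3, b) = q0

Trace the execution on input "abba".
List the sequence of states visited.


Input: abba
d(q0, a) = q1
d(q1, b) = q1
d(q1, b) = q1
d(q1, a) = q1


q0 -> q1 -> q1 -> q1 -> q1


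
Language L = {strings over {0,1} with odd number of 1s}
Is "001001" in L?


count('1') = 2; 2 mod 2 = 0

No, "001001" is not in L


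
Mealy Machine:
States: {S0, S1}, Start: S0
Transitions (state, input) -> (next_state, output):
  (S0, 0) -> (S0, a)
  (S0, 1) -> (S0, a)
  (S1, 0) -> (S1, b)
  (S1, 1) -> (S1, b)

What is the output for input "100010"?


Step-by-step:
  (S0, 1) -> (S0, a)
  (S0, 0) -> (S0, a)
  (S0, 0) -> (S0, a)
  (S0, 0) -> (S0, a)
  (S0, 1) -> (S0, a)
  (S0, 0) -> (S0, a)

"aaaaaa"


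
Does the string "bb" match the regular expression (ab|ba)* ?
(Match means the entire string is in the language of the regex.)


|string| = 2; first = 'b'; last = 'b'

No, "bb" does not match (ab|ba)*


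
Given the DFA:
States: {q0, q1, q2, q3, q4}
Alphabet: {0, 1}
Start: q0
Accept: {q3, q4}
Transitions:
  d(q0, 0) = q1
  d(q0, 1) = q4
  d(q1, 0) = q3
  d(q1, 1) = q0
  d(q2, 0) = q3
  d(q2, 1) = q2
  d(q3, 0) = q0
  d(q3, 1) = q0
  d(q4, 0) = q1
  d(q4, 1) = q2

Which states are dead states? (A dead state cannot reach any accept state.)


Forward reachability from each state:
  q0 -> reaches accept state q3 (live)
  q1 -> reaches accept state q3 (live)
  q2 -> reaches accept state q3 (live)
  q3 -> reaches accept state q3 (live)
  q4 -> reaches accept state q3 (live)

None (all states can reach an accept state)


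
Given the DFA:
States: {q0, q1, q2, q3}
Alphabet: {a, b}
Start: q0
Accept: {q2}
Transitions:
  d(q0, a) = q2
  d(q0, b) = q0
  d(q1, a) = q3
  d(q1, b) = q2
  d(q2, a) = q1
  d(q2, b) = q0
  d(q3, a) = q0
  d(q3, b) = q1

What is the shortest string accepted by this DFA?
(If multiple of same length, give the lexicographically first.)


BFS by string length (lex-first path to each state shown):
  len 0: q0<-""
  len 1: q0<-"b", q2<-"a"
Found accept state at length 1.

"a"


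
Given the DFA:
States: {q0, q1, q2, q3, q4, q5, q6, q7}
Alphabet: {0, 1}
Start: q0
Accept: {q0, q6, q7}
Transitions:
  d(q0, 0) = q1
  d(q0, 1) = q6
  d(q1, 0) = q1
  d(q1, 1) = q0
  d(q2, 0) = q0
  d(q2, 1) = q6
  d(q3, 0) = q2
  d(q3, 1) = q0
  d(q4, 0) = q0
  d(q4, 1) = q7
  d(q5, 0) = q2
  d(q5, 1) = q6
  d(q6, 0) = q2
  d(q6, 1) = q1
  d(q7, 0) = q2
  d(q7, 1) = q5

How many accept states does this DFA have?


Accept states listed: {q0, q6, q7}
Counting: q0(1) q6(2) q7(3)

3


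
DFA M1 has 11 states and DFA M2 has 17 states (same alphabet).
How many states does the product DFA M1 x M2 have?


Product construction pairs every M1 state with every M2 state.
11 * 17 = 187

187


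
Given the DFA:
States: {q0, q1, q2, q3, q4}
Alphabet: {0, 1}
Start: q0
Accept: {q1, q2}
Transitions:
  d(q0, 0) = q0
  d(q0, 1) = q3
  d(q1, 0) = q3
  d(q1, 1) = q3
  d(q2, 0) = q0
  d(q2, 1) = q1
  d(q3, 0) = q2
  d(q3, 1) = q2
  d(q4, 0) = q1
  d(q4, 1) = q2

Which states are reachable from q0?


BFS from q0:
  layer 0: {q0}
  layer 1: {q3}
  layer 2: {q2}
  layer 3: {q1}

{q0, q1, q2, q3}


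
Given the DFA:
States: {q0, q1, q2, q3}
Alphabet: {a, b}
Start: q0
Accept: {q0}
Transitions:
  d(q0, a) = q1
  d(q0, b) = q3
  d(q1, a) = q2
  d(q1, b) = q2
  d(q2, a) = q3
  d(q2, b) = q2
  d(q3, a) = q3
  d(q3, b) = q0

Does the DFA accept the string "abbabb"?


Trace: q0 -> q1 -> q2 -> q2 -> q3 -> q0 -> q3
Final state: q3
Accept states: {q0}

No, rejected (final state q3 is not an accept state)


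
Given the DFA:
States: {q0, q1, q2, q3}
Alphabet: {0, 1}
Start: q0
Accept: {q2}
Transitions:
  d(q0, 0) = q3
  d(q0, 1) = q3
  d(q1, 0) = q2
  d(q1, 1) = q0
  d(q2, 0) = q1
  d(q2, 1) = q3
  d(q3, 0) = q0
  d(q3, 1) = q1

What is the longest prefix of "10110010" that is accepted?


Run the DFA, marking each prefix where the state is accepting:
  "" -> q0 [reject]
  "1" -> q3 [reject]
  "10" -> q0 [reject]
  "101" -> q3 [reject]
  "1011" -> q1 [reject]
  "10110" -> q2 [accept]
  "101100" -> q1 [reject]
  "1011001" -> q0 [reject]
  "10110010" -> q3 [reject]

"10110"


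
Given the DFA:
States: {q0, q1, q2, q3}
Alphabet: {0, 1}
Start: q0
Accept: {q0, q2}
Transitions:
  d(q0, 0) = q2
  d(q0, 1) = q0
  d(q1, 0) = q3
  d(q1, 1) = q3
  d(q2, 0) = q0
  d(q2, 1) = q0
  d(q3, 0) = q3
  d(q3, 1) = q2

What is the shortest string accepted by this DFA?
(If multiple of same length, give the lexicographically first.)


BFS by string length (lex-first path to each state shown):
  len 0: q0<-""
Found accept state at length 0.

"" (empty string)


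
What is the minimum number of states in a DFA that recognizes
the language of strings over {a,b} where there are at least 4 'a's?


States: count = 0, 1, ..., 3, and a final '>= 4' state.
Total: 4 + 1 = 5. Accept = '>= 4' state.

5


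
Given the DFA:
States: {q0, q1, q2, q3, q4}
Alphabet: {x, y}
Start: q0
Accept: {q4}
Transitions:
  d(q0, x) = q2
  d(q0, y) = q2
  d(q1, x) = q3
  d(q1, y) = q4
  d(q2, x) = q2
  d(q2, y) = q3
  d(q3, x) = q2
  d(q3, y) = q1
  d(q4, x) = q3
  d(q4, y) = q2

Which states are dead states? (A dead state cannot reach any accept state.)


Forward reachability from each state:
  q0 -> reaches accept state q4 (live)
  q1 -> reaches accept state q4 (live)
  q2 -> reaches accept state q4 (live)
  q3 -> reaches accept state q4 (live)
  q4 -> reaches accept state q4 (live)

None (all states can reach an accept state)


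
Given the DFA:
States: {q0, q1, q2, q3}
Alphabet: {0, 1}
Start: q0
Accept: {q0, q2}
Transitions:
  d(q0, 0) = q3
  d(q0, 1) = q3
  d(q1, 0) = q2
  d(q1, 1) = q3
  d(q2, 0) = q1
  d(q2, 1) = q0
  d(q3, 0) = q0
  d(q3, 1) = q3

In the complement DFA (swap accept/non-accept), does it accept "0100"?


Trace: q0 -> q3 -> q3 -> q0 -> q3
Final: q3
Original accept: {q0, q2}
Complement: q3 is not in original accept

Yes, complement accepts (original rejects)


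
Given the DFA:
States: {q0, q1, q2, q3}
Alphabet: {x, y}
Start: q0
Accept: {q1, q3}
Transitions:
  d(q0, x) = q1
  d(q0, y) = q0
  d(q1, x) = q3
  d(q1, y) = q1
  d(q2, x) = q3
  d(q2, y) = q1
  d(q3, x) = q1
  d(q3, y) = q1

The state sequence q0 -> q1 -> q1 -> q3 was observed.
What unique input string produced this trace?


Trace back each transition to find the symbol:
  q0 --[x]--> q1
  q1 --[y]--> q1
  q1 --[x]--> q3

"xyx"


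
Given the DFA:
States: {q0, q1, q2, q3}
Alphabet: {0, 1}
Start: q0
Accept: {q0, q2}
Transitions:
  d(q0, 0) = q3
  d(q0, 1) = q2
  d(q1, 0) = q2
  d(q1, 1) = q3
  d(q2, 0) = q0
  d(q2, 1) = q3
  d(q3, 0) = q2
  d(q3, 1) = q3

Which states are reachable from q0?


BFS from q0:
  layer 0: {q0}
  layer 1: {q2, q3}

{q0, q2, q3}


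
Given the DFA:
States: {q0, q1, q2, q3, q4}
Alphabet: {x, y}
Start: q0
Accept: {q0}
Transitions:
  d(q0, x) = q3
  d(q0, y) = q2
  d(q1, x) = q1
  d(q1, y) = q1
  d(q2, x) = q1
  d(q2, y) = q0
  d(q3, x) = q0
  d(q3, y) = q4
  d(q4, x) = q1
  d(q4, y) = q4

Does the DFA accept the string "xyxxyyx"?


Trace: q0 -> q3 -> q4 -> q1 -> q1 -> q1 -> q1 -> q1
Final state: q1
Accept states: {q0}

No, rejected (final state q1 is not an accept state)


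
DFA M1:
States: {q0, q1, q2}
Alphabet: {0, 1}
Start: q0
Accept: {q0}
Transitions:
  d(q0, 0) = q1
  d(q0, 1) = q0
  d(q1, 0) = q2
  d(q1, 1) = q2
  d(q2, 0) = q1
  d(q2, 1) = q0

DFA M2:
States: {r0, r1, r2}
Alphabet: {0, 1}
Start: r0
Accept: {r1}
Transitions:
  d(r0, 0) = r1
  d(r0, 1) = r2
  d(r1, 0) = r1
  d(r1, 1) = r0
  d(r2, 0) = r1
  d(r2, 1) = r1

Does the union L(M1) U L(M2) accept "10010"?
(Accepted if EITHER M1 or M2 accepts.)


M1: final=q1 accepted=False
M2: final=r1 accepted=True

Yes, union accepts


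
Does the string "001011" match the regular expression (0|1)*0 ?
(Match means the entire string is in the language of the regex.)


|string| = 6; first = '0'; last = '1'

No, "001011" does not match (0|1)*0


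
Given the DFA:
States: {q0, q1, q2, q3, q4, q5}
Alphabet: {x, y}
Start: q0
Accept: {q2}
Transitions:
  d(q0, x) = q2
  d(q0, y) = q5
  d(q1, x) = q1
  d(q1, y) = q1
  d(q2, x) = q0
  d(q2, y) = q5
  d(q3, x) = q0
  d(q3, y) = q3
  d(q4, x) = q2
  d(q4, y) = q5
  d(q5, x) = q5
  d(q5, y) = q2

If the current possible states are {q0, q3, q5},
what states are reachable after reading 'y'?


Apply transition on 'y' from each current state:
  d(q0, y) = q5
  d(q3, y) = q3
  d(q5, y) = q2

{q2, q3, q5}


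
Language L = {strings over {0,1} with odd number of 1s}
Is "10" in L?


count('1') = 1; 1 mod 2 = 1

Yes, "10" is in L


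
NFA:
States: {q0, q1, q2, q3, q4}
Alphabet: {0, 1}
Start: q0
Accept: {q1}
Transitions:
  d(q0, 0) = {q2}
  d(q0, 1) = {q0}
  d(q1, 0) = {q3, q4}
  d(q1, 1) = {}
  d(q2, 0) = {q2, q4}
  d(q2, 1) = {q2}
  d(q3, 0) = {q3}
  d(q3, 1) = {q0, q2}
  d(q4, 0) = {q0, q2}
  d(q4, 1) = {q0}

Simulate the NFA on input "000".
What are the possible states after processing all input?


Start: {q0}
  --0--> {q2}
  --0--> {q2, q4}
  --0--> {q0, q2, q4}

{q0, q2, q4}
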